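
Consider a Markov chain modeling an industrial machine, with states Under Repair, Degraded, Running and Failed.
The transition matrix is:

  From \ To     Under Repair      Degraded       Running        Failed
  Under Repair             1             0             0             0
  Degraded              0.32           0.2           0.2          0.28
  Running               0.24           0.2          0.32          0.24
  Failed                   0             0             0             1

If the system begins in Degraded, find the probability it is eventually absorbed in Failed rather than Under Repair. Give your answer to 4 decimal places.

Let h(s) be the probability of absorption at Failed starting from transient state s. Then h(Failed) = 1 and h(Under Repair) = 0. By first-step analysis:
h(Degraded) = 0.32·0 + 0.2·h(Degraded) + 0.2·h(Running) + 0.28·1
h(Running) = 0.24·0 + 0.2·h(Degraded) + 0.32·h(Running) + 0.24·1
Solving: h(Degraded) = 0.4730, h(Running) = 0.4921.
Starting from Degraded, the probability is 0.4730.

0.4730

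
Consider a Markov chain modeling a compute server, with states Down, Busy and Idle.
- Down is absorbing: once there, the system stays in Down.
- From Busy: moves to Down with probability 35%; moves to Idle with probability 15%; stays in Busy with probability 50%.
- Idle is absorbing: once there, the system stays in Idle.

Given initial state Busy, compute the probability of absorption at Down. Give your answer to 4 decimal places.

Let h(s) be the probability of absorption at Down starting from transient state s. Then h(Down) = 1 and h(Idle) = 0. By first-step analysis:
h(Busy) = 0.35·1 + 0.5·h(Busy) + 0.15·0
Solving: h(Busy) = 0.7000.
Starting from Busy, the probability is 0.7000.

0.7000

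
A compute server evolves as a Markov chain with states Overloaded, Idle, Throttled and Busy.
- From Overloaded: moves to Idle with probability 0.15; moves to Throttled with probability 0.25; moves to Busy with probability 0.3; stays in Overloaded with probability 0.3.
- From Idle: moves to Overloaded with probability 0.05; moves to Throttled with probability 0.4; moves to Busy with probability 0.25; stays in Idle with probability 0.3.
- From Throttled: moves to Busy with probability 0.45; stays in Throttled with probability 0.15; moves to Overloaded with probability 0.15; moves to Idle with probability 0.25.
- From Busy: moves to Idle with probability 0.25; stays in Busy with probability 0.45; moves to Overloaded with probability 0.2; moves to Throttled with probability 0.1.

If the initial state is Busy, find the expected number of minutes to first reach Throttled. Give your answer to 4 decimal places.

4.9889

Let t(s) be the expected number of minutes to first reach Throttled from state s, with t(Throttled) = 0. Conditioning on the first minute:
t(Overloaded) = 1 + 0.3·t(Overloaded) + 0.15·t(Idle) + 0.3·t(Busy)
t(Idle) = 1 + 0.05·t(Overloaded) + 0.3·t(Idle) + 0.25·t(Busy)
t(Busy) = 1 + 0.2·t(Overloaded) + 0.25·t(Idle) + 0.45·t(Busy)
Solving: t(Overloaded) = 4.3207, t(Idle) = 3.5189, t(Busy) = 4.9889.
Expected minutes from Busy to Throttled: 4.9889.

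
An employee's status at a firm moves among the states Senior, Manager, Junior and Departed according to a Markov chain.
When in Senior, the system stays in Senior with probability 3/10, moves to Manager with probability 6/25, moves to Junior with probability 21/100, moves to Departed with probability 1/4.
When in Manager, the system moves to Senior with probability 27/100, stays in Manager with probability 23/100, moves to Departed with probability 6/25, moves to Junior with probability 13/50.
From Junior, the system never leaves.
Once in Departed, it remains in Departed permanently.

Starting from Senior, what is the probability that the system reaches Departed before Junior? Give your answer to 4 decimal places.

Let h(s) be the probability of absorption at Departed starting from transient state s. Then h(Departed) = 1 and h(Junior) = 0. By first-step analysis:
h(Senior) = 0.3·h(Senior) + 0.24·h(Manager) + 0.21·0 + 0.25·1
h(Manager) = 0.27·h(Senior) + 0.23·h(Manager) + 0.26·0 + 0.24·1
Solving: h(Senior) = 0.5274, h(Manager) = 0.4966.
Starting from Senior, the probability is 0.5274.

0.5274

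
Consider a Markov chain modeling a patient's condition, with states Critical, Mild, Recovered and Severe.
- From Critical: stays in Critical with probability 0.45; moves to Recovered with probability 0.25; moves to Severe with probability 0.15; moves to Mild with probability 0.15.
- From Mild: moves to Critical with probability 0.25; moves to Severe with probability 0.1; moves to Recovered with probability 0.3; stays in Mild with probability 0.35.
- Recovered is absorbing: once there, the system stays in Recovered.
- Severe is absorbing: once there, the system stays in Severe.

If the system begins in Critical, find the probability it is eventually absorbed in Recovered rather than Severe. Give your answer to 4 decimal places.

0.6484

Let h(s) be the probability of absorption at Recovered starting from transient state s. Then h(Recovered) = 1 and h(Severe) = 0. By first-step analysis:
h(Critical) = 0.45·h(Critical) + 0.15·h(Mild) + 0.25·1 + 0.15·0
h(Mild) = 0.25·h(Critical) + 0.35·h(Mild) + 0.3·1 + 0.1·0
Solving: h(Critical) = 0.6484, h(Mild) = 0.7109.
Starting from Critical, the probability is 0.6484.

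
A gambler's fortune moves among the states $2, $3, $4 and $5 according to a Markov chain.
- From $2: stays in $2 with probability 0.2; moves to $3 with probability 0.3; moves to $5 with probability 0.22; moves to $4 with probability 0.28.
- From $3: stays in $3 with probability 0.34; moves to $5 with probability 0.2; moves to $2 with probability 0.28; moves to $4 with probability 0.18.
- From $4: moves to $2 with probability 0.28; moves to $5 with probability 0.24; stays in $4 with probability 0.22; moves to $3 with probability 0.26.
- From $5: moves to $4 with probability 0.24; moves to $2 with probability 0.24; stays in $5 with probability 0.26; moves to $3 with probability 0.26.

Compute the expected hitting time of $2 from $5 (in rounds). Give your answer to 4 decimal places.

3.8454

Let t(s) be the expected number of rounds to first reach $2 from state s, with t($2) = 0. Conditioning on the first round:
t($3) = 1 + 0.34·t($3) + 0.18·t($4) + 0.2·t($5)
t($4) = 1 + 0.26·t($3) + 0.22·t($4) + 0.24·t($5)
t($5) = 1 + 0.26·t($3) + 0.24·t($4) + 0.26·t($5)
Solving: t($3) = 3.6880, t($4) = 3.6946, t($5) = 3.8454.
Expected rounds from $5 to $2: 3.8454.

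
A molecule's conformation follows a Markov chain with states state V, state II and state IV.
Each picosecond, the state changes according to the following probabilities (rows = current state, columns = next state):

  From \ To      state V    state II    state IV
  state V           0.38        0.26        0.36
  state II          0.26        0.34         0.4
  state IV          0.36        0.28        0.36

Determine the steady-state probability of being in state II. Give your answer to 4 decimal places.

0.2907

Let the stationary distribution be π with π = πP and π_1 + π_2 + π_3 = 1.
π_1 = 0.38·π_1 + 0.26·π_2 + 0.36·π_3
π_2 = 0.26·π_1 + 0.34·π_2 + 0.28·π_3
Solving with the normalization constraint gives π = (0.3377, 0.2907, 0.3716).
So the stationary probability of state II is 0.2907.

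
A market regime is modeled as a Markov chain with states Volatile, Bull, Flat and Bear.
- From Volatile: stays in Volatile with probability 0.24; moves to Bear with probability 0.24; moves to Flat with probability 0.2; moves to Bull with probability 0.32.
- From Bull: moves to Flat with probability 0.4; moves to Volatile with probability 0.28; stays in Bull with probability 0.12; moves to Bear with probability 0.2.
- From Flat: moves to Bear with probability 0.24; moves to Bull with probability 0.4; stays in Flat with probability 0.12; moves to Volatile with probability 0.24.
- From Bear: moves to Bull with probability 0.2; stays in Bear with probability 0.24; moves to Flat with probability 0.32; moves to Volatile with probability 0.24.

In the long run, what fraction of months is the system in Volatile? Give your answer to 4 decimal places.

0.2504

Let the stationary distribution be π with π = πP and π_1 + π_2 + π_3 + π_4 = 1.
π_1 = 0.24·π_1 + 0.28·π_2 + 0.24·π_3 + 0.24·π_4
π_2 = 0.32·π_1 + 0.12·π_2 + 0.4·π_3 + 0.2·π_4
π_3 = 0.2·π_1 + 0.4·π_2 + 0.12·π_3 + 0.32·π_4
Solving with the normalization constraint gives π = (0.2504, 0.2610, 0.2590, 0.2296).
So the stationary probability of Volatile is 0.2504.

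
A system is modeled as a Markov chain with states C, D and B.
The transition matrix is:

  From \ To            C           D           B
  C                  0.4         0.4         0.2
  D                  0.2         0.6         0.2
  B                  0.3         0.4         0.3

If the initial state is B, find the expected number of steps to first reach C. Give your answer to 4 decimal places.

Let t(s) be the expected number of steps to first reach C from state s, with t(C) = 0. Conditioning on the first step:
t(D) = 1 + 0.6·t(D) + 0.2·t(B)
t(B) = 1 + 0.4·t(D) + 0.3·t(B)
Solving: t(D) = 4.5000, t(B) = 4.0000.
Expected steps from B to C: 4.0000.

4.0000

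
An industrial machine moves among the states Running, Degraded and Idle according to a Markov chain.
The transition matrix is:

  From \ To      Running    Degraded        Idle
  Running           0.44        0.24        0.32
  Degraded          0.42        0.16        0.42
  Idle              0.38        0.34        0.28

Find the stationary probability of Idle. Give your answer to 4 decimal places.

0.3320

Let the stationary distribution be π with π = πP and π_1 + π_2 + π_3 = 1.
π_1 = 0.44·π_1 + 0.42·π_2 + 0.38·π_3
π_2 = 0.24·π_1 + 0.16·π_2 + 0.34·π_3
Solving with the normalization constraint gives π = (0.4150, 0.2530, 0.3320).
So the stationary probability of Idle is 0.3320.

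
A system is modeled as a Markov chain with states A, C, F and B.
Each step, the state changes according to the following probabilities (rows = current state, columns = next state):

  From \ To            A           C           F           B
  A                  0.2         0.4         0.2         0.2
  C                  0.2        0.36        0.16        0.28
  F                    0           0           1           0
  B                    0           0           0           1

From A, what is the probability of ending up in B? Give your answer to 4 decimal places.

0.5556

Let h(s) be the probability of absorption at B starting from transient state s. Then h(B) = 1 and h(F) = 0. By first-step analysis:
h(A) = 0.2·h(A) + 0.4·h(C) + 0.2·0 + 0.2·1
h(C) = 0.2·h(A) + 0.36·h(C) + 0.16·0 + 0.28·1
Solving: h(A) = 0.5556, h(C) = 0.6111.
Starting from A, the probability is 0.5556.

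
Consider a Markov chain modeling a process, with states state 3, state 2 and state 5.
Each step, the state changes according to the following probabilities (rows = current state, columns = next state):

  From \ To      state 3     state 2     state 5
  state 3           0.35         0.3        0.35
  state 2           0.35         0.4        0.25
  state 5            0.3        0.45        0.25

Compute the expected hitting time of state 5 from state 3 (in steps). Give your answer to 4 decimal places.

3.1579

Let t(s) be the expected number of steps to first reach state 5 from state s, with t(state 5) = 0. Conditioning on the first step:
t(state 3) = 1 + 0.35·t(state 3) + 0.3·t(state 2)
t(state 2) = 1 + 0.35·t(state 3) + 0.4·t(state 2)
Solving: t(state 3) = 3.1579, t(state 2) = 3.5088.
Expected steps from state 3 to state 5: 3.1579.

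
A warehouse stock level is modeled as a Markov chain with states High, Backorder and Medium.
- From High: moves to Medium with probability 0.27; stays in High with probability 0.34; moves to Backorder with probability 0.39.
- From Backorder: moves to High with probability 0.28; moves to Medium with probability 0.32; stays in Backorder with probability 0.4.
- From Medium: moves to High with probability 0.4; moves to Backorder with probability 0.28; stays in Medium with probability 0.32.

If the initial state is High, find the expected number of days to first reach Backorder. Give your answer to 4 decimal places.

2.7876

Let t(s) be the expected number of days to first reach Backorder from state s, with t(Backorder) = 0. Conditioning on the first day:
t(High) = 1 + 0.34·t(High) + 0.27·t(Medium)
t(Medium) = 1 + 0.4·t(High) + 0.32·t(Medium)
Solving: t(High) = 2.7876, t(Medium) = 3.1103.
Expected days from High to Backorder: 2.7876.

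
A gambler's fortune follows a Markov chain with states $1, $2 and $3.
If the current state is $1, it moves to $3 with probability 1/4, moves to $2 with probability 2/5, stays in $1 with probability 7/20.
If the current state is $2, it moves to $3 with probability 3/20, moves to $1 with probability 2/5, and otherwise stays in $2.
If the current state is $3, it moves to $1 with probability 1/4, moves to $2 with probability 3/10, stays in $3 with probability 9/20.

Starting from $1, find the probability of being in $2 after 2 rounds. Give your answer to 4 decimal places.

Sum over the intermediate state after 1 round:
P = P($1→$1)·P($1→$2) + P($1→$2)·P($2→$2) + P($1→$3)·P($3→$2)
  = 0.35×0.4 + 0.4×0.45 + 0.25×0.3
  = 0.1400 + 0.1800 + 0.0750 = 0.3950

0.3950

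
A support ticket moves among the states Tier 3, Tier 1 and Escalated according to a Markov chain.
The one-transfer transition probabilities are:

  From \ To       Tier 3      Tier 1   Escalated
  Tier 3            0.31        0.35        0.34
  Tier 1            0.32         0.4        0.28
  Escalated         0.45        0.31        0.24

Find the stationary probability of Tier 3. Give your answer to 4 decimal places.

0.3541

Let the stationary distribution be π with π = πP and π_1 + π_2 + π_3 = 1.
π_1 = 0.31·π_1 + 0.32·π_2 + 0.45·π_3
π_2 = 0.35·π_1 + 0.4·π_2 + 0.31·π_3
Solving with the normalization constraint gives π = (0.3541, 0.3562, 0.2897).
So the stationary probability of Tier 3 is 0.3541.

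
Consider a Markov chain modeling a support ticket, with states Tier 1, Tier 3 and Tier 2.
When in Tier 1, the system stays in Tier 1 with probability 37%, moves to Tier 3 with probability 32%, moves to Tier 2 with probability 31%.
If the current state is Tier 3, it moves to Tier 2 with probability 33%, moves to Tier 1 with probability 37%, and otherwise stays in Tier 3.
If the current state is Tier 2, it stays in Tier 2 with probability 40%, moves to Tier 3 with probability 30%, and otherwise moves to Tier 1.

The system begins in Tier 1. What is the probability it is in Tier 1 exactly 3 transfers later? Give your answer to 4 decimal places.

0.3459

Propagate the distribution vector 3 transfers from Tier 1.
After 0 transfers: (1.0000, 0.0000, 0.0000)
After 1 transfer: (0.3700, 0.3200, 0.3100)
After 2 transfers: (0.3483, 0.3074, 0.3443)
After 3 transfers: (0.3459, 0.3070, 0.3471)
P(in Tier 1 after 3 transfers) = 0.3459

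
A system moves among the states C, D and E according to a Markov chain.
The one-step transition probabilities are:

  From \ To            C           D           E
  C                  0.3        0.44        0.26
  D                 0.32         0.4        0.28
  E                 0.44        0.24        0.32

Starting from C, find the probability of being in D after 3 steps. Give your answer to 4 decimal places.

0.3683

Propagate the distribution vector 3 steps from C.
After 0 steps: (1.0000, 0.0000, 0.0000)
After 1 step: (0.3000, 0.4400, 0.2600)
After 2 steps: (0.3452, 0.3704, 0.2844)
After 3 steps: (0.3472, 0.3683, 0.2845)
P(in D after 3 steps) = 0.3683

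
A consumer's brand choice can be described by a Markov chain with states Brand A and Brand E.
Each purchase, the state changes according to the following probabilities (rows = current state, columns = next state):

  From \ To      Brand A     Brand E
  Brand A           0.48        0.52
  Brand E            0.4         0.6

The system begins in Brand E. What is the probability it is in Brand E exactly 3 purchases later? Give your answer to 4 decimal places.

0.5654

Propagate the distribution vector 3 purchases from Brand E.
After 0 purchases: (0.0000, 1.0000)
After 1 purchase: (0.4000, 0.6000)
After 2 purchases: (0.4320, 0.5680)
After 3 purchases: (0.4346, 0.5654)
P(in Brand E after 3 purchases) = 0.5654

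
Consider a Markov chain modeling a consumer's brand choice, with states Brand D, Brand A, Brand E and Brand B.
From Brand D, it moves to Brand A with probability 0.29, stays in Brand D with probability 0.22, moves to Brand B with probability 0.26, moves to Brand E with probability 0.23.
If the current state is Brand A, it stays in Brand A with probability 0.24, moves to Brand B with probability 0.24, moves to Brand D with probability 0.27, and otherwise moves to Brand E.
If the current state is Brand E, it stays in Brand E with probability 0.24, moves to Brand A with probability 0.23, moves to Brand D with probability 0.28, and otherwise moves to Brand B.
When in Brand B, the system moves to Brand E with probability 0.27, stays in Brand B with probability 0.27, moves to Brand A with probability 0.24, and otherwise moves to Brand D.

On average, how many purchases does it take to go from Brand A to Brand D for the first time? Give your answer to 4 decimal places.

3.8458

Let t(s) be the expected number of purchases to first reach Brand D from state s, with t(Brand D) = 0. Conditioning on the first purchase:
t(Brand A) = 1 + 0.24·t(Brand A) + 0.25·t(Brand E) + 0.24·t(Brand B)
t(Brand E) = 1 + 0.23·t(Brand A) + 0.24·t(Brand E) + 0.25·t(Brand B)
t(Brand B) = 1 + 0.24·t(Brand A) + 0.27·t(Brand E) + 0.27·t(Brand B)
Solving: t(Brand A) = 3.8458, t(Brand E) = 3.8097, t(Brand B) = 4.0433.
Expected purchases from Brand A to Brand D: 3.8458.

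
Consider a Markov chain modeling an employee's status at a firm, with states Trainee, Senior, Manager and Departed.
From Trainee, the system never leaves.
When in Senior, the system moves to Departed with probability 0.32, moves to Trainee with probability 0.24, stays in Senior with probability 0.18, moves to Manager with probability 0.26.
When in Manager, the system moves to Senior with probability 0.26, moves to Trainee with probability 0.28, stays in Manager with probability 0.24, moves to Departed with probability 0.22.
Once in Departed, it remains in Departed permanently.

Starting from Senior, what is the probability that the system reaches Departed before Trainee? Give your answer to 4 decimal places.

0.5407

Let h(s) be the probability of absorption at Departed starting from transient state s. Then h(Departed) = 1 and h(Trainee) = 0. By first-step analysis:
h(Senior) = 0.24·0 + 0.18·h(Senior) + 0.26·h(Manager) + 0.32·1
h(Manager) = 0.28·0 + 0.26·h(Senior) + 0.24·h(Manager) + 0.22·1
Solving: h(Senior) = 0.5407, h(Manager) = 0.4744.
Starting from Senior, the probability is 0.5407.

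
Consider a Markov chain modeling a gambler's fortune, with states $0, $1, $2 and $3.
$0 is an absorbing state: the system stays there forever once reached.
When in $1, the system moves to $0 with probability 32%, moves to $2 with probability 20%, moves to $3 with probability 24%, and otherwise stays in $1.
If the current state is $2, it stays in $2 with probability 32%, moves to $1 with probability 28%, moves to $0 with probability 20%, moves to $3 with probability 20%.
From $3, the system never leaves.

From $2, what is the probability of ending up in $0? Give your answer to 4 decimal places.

0.5243

Let h(s) be the probability of absorption at $0 starting from transient state s. Then h($0) = 1 and h($3) = 0. By first-step analysis:
h($1) = 0.32·1 + 0.24·h($1) + 0.2·h($2) + 0.24·0
h($2) = 0.2·1 + 0.28·h($1) + 0.32·h($2) + 0.2·0
Solving: h($1) = 0.5590, h($2) = 0.5243.
Starting from $2, the probability is 0.5243.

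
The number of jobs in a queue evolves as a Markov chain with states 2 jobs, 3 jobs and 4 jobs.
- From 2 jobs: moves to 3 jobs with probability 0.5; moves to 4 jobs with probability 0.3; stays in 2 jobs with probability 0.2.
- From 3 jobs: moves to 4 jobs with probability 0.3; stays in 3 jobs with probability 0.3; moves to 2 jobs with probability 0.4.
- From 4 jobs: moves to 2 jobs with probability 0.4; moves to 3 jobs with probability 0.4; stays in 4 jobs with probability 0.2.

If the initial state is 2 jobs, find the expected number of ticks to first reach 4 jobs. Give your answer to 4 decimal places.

Let t(s) be the expected number of ticks to first reach 4 jobs from state s, with t(4 jobs) = 0. Conditioning on the first tick:
t(2 jobs) = 1 + 0.2·t(2 jobs) + 0.5·t(3 jobs)
t(3 jobs) = 1 + 0.4·t(2 jobs) + 0.3·t(3 jobs)
Solving: t(2 jobs) = 3.3333, t(3 jobs) = 3.3333.
Expected ticks from 2 jobs to 4 jobs: 3.3333.

3.3333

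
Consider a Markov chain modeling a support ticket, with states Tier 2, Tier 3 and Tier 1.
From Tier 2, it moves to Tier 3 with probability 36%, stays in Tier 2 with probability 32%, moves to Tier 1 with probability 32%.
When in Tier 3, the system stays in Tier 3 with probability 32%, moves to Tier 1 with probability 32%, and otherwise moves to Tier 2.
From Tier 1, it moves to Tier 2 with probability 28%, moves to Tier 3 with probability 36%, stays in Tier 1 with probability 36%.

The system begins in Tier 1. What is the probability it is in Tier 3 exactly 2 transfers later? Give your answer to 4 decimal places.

Sum over the intermediate state after 1 transfer:
P = P(Tier 1→Tier 2)·P(Tier 2→Tier 3) + P(Tier 1→Tier 3)·P(Tier 3→Tier 3) + P(Tier 1→Tier 1)·P(Tier 1→Tier 3)
  = 0.28×0.36 + 0.36×0.32 + 0.36×0.36
  = 0.1008 + 0.1152 + 0.1296 = 0.3456

0.3456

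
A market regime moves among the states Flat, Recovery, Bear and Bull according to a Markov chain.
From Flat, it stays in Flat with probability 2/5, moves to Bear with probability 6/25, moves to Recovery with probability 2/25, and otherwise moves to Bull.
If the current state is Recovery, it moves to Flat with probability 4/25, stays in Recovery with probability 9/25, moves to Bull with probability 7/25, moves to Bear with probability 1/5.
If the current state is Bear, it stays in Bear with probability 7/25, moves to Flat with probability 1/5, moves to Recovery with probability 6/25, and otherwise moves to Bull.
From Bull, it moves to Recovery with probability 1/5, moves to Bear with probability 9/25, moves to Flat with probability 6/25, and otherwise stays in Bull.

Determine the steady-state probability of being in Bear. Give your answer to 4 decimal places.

Let the stationary distribution be π with π = πP and π_1 + π_2 + π_3 + π_4 = 1.
π_1 = 0.4·π_1 + 0.16·π_2 + 0.2·π_3 + 0.24·π_4
π_2 = 0.08·π_1 + 0.36·π_2 + 0.24·π_3 + 0.2·π_4
π_3 = 0.24·π_1 + 0.2·π_2 + 0.28·π_3 + 0.36·π_4
Solving with the normalization constraint gives π = (0.2522, 0.2151, 0.2734, 0.2593).
So the stationary probability of Bear is 0.2734.

0.2734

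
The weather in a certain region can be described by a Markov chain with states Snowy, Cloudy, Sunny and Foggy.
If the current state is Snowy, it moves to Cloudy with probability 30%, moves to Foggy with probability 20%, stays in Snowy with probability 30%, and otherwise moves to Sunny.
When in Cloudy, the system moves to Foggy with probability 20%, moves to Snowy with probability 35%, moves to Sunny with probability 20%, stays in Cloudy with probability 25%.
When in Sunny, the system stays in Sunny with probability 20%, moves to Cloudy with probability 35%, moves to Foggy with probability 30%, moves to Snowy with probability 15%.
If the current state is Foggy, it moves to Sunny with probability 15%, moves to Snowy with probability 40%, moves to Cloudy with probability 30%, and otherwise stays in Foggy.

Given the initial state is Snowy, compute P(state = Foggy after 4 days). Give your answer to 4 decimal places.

Propagate the distribution vector 4 days from Snowy.
After 0 days: (1.0000, 0.0000, 0.0000, 0.0000)
After 1 day: (0.3000, 0.3000, 0.2000, 0.2000)
After 2 days: (0.3050, 0.2950, 0.1900, 0.2100)
After 3 days: (0.3073, 0.2948, 0.1895, 0.2085)
After 4 days: (0.3072, 0.2947, 0.1896, 0.2085)
P(in Foggy after 4 days) = 0.2085

0.2085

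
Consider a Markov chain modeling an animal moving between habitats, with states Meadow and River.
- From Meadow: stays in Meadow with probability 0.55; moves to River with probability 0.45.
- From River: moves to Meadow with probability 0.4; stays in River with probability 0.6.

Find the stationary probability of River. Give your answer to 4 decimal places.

0.5294

Let the stationary distribution be π with π = πP and π_1 + π_2 = 1.
π_1 = 0.55·π_1 + 0.4·π_2
Solving with the normalization constraint gives π = (0.4706, 0.5294).
So the stationary probability of River is 0.5294.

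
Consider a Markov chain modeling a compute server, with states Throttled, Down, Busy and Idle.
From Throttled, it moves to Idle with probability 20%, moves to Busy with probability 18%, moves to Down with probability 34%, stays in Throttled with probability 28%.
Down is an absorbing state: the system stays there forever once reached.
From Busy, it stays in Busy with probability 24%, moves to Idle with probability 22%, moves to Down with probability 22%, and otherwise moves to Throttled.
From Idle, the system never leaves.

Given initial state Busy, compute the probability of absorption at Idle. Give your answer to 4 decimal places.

Let h(s) be the probability of absorption at Idle starting from transient state s. Then h(Idle) = 1 and h(Down) = 0. By first-step analysis:
h(Throttled) = 0.28·h(Throttled) + 0.34·0 + 0.18·h(Busy) + 0.2·1
h(Busy) = 0.32·h(Throttled) + 0.22·0 + 0.24·h(Busy) + 0.22·1
Solving: h(Throttled) = 0.3913, h(Busy) = 0.4542.
Starting from Busy, the probability is 0.4542.

0.4542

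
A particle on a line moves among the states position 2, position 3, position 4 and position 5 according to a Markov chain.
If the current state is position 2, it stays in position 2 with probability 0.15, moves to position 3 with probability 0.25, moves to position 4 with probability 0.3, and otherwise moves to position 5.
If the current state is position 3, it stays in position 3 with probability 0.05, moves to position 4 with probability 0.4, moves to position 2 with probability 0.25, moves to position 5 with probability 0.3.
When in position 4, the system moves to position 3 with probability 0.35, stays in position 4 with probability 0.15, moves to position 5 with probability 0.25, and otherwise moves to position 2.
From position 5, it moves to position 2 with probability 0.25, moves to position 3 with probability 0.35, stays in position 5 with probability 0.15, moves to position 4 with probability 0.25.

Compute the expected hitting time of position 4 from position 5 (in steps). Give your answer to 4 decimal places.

3.3431

Let t(s) be the expected number of steps to first reach position 4 from state s, with t(position 4) = 0. Conditioning on the first step:
t(position 2) = 1 + 0.15·t(position 2) + 0.25·t(position 3) + 0.3·t(position 5)
t(position 3) = 1 + 0.25·t(position 2) + 0.05·t(position 3) + 0.3·t(position 5)
t(position 5) = 1 + 0.25·t(position 2) + 0.35·t(position 3) + 0.15·t(position 5)
Solving: t(position 2) = 3.2262, t(position 3) = 2.9573, t(position 5) = 3.3431.
Expected steps from position 5 to position 4: 3.3431.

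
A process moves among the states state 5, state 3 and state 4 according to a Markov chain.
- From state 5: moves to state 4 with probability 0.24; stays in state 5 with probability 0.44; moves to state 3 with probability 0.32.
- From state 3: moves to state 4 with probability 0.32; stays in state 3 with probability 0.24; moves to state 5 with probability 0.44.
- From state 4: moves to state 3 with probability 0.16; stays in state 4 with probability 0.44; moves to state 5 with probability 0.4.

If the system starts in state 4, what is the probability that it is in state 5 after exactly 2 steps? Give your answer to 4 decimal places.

0.4224

Sum over the intermediate state after 1 step:
P = P(state 4→state 5)·P(state 5→state 5) + P(state 4→state 3)·P(state 3→state 5) + P(state 4→state 4)·P(state 4→state 5)
  = 0.4×0.44 + 0.16×0.44 + 0.44×0.4
  = 0.1760 + 0.0704 + 0.1760 = 0.4224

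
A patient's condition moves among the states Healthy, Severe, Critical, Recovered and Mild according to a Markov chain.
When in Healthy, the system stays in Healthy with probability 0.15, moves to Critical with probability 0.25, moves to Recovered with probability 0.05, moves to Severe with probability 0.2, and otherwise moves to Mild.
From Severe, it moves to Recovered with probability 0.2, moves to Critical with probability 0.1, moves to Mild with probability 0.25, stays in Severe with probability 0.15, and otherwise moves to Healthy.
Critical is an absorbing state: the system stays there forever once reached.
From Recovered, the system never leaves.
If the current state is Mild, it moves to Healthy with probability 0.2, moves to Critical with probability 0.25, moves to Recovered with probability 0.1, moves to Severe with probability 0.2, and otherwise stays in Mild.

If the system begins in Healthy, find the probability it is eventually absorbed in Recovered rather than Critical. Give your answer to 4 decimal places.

0.2971

Let h(s) be the probability of absorption at Recovered starting from transient state s. Then h(Recovered) = 1 and h(Critical) = 0. By first-step analysis:
h(Healthy) = 0.15·h(Healthy) + 0.2·h(Severe) + 0.25·0 + 0.05·1 + 0.35·h(Mild)
h(Severe) = 0.3·h(Healthy) + 0.15·h(Severe) + 0.1·0 + 0.2·1 + 0.25·h(Mild)
h(Mild) = 0.2·h(Healthy) + 0.2·h(Severe) + 0.25·0 + 0.1·1 + 0.25·h(Mild)
Solving: h(Healthy) = 0.2971, h(Severe) = 0.4370, h(Mild) = 0.3291.
Starting from Healthy, the probability is 0.2971.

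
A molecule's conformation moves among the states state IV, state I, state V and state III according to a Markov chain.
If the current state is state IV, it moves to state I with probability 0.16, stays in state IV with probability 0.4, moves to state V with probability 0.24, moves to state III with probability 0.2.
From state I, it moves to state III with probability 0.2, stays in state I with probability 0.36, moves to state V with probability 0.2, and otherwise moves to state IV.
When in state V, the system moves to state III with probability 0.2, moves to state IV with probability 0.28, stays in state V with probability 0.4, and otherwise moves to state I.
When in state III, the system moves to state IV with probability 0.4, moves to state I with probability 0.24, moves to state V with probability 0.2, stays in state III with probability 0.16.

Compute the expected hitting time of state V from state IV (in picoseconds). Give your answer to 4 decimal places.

Let t(s) be the expected number of picoseconds to first reach state V from state s, with t(state V) = 0. Conditioning on the first picosecond:
t(state IV) = 1 + 0.4·t(state IV) + 0.16·t(state I) + 0.2·t(state III)
t(state I) = 1 + 0.24·t(state IV) + 0.36·t(state I) + 0.2·t(state III)
t(state III) = 1 + 0.4·t(state IV) + 0.24·t(state I) + 0.16·t(state III)
Solving: t(state IV) = 4.4735, t(state I) = 4.6972, t(state III) = 4.6628.
Expected picoseconds from state IV to state V: 4.4735.

4.4735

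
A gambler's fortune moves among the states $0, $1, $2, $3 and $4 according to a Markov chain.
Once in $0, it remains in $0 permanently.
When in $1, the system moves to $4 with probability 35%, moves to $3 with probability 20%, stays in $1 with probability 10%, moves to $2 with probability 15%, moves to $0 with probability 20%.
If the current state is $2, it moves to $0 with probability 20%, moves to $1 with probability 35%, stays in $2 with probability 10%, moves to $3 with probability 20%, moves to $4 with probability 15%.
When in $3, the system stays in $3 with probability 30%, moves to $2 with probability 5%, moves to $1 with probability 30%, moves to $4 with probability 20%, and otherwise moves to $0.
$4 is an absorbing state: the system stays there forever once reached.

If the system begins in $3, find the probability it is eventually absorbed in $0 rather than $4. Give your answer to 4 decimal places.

Let h(s) be the probability of absorption at $0 starting from transient state s. Then h($0) = 1 and h($4) = 0. By first-step analysis:
h($1) = 0.2·1 + 0.1·h($1) + 0.15·h($2) + 0.2·h($3) + 0.35·0
h($2) = 0.2·1 + 0.35·h($1) + 0.1·h($2) + 0.2·h($3) + 0.15·0
h($3) = 0.15·1 + 0.3·h($1) + 0.05·h($2) + 0.3·h($3) + 0.2·0
Solving: h($1) = 0.3925, h($2) = 0.4673, h($3) = 0.4159.
Starting from $3, the probability is 0.4159.

0.4159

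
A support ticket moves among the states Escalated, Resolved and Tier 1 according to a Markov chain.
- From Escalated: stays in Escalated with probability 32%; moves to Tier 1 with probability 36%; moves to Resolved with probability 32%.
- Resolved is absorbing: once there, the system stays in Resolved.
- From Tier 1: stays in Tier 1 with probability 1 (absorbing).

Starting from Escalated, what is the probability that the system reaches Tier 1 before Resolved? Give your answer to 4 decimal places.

Let h(s) be the probability of absorption at Tier 1 starting from transient state s. Then h(Tier 1) = 1 and h(Resolved) = 0. By first-step analysis:
h(Escalated) = 0.32·h(Escalated) + 0.32·0 + 0.36·1
Solving: h(Escalated) = 0.5294.
Starting from Escalated, the probability is 0.5294.

0.5294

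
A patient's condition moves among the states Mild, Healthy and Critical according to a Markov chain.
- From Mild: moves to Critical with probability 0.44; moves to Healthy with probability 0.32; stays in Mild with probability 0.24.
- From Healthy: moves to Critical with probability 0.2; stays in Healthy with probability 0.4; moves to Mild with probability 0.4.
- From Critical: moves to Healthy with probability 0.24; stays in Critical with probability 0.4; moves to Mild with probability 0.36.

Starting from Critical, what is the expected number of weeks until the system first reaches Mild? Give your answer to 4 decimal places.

Let t(s) be the expected number of weeks to first reach Mild from state s, with t(Mild) = 0. Conditioning on the first week:
t(Healthy) = 1 + 0.4·t(Healthy) + 0.2·t(Critical)
t(Critical) = 1 + 0.24·t(Healthy) + 0.4·t(Critical)
Solving: t(Healthy) = 2.5641, t(Critical) = 2.6923.
Expected weeks from Critical to Mild: 2.6923.

2.6923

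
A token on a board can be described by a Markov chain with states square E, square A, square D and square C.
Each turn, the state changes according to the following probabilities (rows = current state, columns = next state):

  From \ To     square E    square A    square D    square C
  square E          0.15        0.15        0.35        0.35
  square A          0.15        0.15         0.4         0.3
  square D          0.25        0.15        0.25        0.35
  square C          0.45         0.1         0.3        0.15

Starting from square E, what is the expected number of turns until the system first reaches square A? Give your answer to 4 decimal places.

Let t(s) be the expected number of turns to first reach square A from state s, with t(square A) = 0. Conditioning on the first turn:
t(square E) = 1 + 0.15·t(square E) + 0.35·t(square D) + 0.35·t(square C)
t(square D) = 1 + 0.25·t(square E) + 0.25·t(square D) + 0.35·t(square C)
t(square C) = 1 + 0.45·t(square E) + 0.3·t(square D) + 0.15·t(square C)
Solving: t(square E) = 7.3846, t(square D) = 7.3846, t(square C) = 7.6923.
Expected turns from square E to square A: 7.3846.

7.3846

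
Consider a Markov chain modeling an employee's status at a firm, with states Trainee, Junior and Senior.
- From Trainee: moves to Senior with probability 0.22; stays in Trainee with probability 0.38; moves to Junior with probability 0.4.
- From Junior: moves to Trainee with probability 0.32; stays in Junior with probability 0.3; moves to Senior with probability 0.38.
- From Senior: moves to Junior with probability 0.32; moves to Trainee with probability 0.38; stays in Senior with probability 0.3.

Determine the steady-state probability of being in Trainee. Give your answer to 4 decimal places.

Let the stationary distribution be π with π = πP and π_1 + π_2 + π_3 = 1.
π_1 = 0.38·π_1 + 0.32·π_2 + 0.38·π_3
π_2 = 0.4·π_1 + 0.3·π_2 + 0.32·π_3
Solving with the normalization constraint gives π = (0.3595, 0.3419, 0.2986).
So the stationary probability of Trainee is 0.3595.

0.3595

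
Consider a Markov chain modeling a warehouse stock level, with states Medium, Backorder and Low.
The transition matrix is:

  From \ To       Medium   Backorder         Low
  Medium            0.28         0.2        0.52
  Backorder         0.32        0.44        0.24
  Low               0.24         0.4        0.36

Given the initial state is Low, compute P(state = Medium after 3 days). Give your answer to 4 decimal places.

0.2807

Propagate the distribution vector 3 days from Low.
After 0 days: (0.0000, 0.0000, 1.0000)
After 1 day: (0.2400, 0.4000, 0.3600)
After 2 days: (0.2816, 0.3680, 0.3504)
After 3 days: (0.2807, 0.3584, 0.3609)
P(in Medium after 3 days) = 0.2807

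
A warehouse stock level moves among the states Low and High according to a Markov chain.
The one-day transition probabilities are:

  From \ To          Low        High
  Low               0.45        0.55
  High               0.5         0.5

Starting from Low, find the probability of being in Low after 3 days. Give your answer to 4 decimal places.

0.4761

Propagate the distribution vector 3 days from Low.
After 0 days: (1.0000, 0.0000)
After 1 day: (0.4500, 0.5500)
After 2 days: (0.4775, 0.5225)
After 3 days: (0.4761, 0.5239)
P(in Low after 3 days) = 0.4761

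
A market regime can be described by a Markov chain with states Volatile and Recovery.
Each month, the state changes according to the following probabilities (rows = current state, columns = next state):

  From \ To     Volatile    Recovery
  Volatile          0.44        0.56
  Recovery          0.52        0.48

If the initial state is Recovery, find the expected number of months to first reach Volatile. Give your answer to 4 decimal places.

1.9231

Let t(s) be the expected number of months to first reach Volatile from state s, with t(Volatile) = 0. Conditioning on the first month:
t(Recovery) = 1 + 0.48·t(Recovery)
Solving: t(Recovery) = 1.9231.
Expected months from Recovery to Volatile: 1.9231.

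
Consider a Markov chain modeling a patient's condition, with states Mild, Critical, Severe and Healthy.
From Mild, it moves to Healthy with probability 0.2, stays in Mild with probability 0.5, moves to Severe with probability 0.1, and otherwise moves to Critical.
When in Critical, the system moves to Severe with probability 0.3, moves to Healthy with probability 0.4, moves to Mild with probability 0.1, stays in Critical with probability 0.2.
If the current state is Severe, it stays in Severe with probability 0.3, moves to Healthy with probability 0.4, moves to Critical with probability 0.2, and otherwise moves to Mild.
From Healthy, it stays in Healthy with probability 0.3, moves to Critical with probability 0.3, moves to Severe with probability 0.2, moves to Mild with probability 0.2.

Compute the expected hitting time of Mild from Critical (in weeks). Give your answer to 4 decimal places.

Let t(s) be the expected number of weeks to first reach Mild from state s, with t(Mild) = 0. Conditioning on the first week:
t(Critical) = 1 + 0.2·t(Critical) + 0.3·t(Severe) + 0.4·t(Healthy)
t(Severe) = 1 + 0.2·t(Critical) + 0.3·t(Severe) + 0.4·t(Healthy)
t(Healthy) = 1 + 0.3·t(Critical) + 0.2·t(Severe) + 0.3·t(Healthy)
Solving: t(Critical) = 7.3333, t(Severe) = 7.3333, t(Healthy) = 6.6667.
Expected weeks from Critical to Mild: 7.3333.

7.3333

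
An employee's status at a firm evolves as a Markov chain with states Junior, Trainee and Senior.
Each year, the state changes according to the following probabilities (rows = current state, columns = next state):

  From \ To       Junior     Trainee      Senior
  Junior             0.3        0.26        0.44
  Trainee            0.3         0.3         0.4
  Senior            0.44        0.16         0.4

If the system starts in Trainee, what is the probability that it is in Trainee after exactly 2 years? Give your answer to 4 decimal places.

Sum over the intermediate state after 1 year:
P = P(Trainee→Junior)·P(Junior→Trainee) + P(Trainee→Trainee)·P(Trainee→Trainee) + P(Trainee→Senior)·P(Senior→Trainee)
  = 0.3×0.26 + 0.3×0.3 + 0.4×0.16
  = 0.0780 + 0.0900 + 0.0640 = 0.2320

0.2320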